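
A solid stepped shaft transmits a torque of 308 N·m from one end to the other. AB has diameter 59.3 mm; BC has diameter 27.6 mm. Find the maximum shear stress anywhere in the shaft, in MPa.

Under the same torque, τ_max = 16T/(πd³) is largest where d is smallest — segment BC (d = 27.6 mm).
τ_max = 16·308.0/(π·(0.0276)³) = 7.461×10^7 Pa.

74.6 MPa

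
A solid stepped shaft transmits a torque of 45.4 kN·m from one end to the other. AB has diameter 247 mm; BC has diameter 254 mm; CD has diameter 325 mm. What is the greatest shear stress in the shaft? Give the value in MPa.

15.3 MPa

Under the same torque, τ_max = 16T/(πd³) is largest where d is smallest — segment AB (d = 247 mm).
τ_max = 16·45400/(π·(0.247)³) = 1.534×10^7 Pa.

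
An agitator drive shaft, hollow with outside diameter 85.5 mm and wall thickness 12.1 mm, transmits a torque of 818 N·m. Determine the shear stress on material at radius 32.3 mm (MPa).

6.84 MPa

J = π(d_o⁴ − d_i⁴)/32 = π(0.0855⁴ − 0.0613⁴)/32 = 3.860×10^-6 m⁴.
Shear stress varies linearly with radius: τ = T·r/J = 818.0 × 0.0323 / 3.860×10^-6 = 6.845×10^6 Pa.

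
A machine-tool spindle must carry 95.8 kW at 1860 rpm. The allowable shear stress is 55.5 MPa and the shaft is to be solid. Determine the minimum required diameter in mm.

ω = 2π·1860/60 = 194.8 rad/s, so T = P/ω = 95.8×10³ / 194.8 = 491.8 N·m.
For a solid shaft τ_max = 16T/(πd³), so d = (16T/(π τ_allow))^(1/3) = (16·491.8/(π·5.55×10^7))^(1/3) = 0.03560 m.

35.6 mm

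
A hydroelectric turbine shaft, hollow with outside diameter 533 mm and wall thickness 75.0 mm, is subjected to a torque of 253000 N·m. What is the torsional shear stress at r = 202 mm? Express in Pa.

J = π(d_o⁴ − d_i⁴)/32 = π(0.533⁴ − 0.383⁴)/32 = 5.811×10^-3 m⁴.
Shear stress varies linearly with radius: τ = T·r/J = 253000 × 0.202 / 5.811×10^-3 = 8.795×10^6 Pa.

8.79e6 Pa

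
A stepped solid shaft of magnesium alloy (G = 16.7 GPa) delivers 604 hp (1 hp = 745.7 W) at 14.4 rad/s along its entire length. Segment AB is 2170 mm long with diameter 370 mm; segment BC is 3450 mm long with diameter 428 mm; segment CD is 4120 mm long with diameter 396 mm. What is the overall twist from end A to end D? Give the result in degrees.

0.422°

ω = 14.4 rad/s, so T = P/ω = 604×745.7 / 14.40 = 31280 N·m.
J_AB = π(0.370)⁴/32 = 1.84×10^-3 m⁴; J_BC = π(0.428)⁴/32 = 3.29×10^-3 m⁴; J_CD = π(0.396)⁴/32 = 2.41×10^-3 m⁴.
θ = (T/G)·Σ L_i/J_i = (31280/16.7×10⁹)·(2.17/1.84×10^-3 + 3.45/3.29×10^-3 + 4.12/2.41×10^-3) = 7.367×10^-3 rad.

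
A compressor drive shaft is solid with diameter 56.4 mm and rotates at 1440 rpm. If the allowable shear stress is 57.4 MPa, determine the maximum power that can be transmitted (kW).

J = πd⁴/32 = π(0.0564)⁴/32 = 9.934×10^-7 m⁴.
T_max = τ_allow·J/r = 5.74×10^7 × 9.934×10^-7 / 0.0282 = 2022 N·m.
ω = 2π·1440/60 = 150.8 rad/s, so P_max = T_max·ω = 3.049×10^5 W.

305 kW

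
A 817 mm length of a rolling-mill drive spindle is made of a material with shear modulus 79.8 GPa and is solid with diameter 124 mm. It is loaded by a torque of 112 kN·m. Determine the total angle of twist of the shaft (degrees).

J = πd⁴/32 = π(0.124)⁴/32 = 2.321×10^-5 m⁴.
θ = T·L/(G·J) = 112000 × 0.817 / (79.8×10⁹ × 2.321×10^-5) = 0.04940 rad.

2.83°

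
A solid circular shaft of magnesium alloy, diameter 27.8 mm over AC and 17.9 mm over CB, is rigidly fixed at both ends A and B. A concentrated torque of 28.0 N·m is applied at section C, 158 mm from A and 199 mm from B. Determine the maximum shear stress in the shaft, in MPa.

5.84 MPa

Compatibility: T_A·a/J_AC = T_B·b/J_CB with T_A + T_B = T₀.
J_AC = 5.86×10^-8 m⁴, J_CB = 1.01×10^-8 m⁴, so T_A = T₀·(J_AC/a)/((J_AC/a)+(J_CB/b)) = 24.64 N·m, T_B = 3.362 N·m.
τ in each portion: τ_AC = 5.84×10^6 Pa, τ_CB = 2.99×10^6 Pa; maximum is in AC.
τ_max = T_AC·r/J = 24.64·0.0139/5.86×10^-8 = 5.840×10^6 Pa.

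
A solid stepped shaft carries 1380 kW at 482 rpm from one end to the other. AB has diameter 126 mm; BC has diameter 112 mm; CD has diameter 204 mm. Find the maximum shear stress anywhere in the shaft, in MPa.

ω = 2π·482/60 = 50.47 rad/s, so T = P/ω = 1380×10³ / 50.47 = 27340 N·m.
Under the same torque, τ_max = 16T/(πd³) is largest where d is smallest — segment BC (d = 112 mm).
τ_max = 16·27340/(π·(0.112)³) = 9.911×10^7 Pa.

99.1 MPa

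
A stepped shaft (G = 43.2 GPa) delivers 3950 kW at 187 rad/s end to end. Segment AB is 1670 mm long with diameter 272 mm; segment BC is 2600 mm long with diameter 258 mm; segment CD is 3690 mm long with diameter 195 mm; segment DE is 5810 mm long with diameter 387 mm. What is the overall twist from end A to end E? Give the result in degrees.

ω = 187 rad/s, so T = P/ω = 3950×10³ / 187.0 = 21120 N·m.
J_AB = π(0.272)⁴/32 = 5.37×10^-4 m⁴; J_BC = π(0.258)⁴/32 = 4.35×10^-4 m⁴; J_CD = π(0.195)⁴/32 = 1.42×10^-4 m⁴; J_DE = π(0.387)⁴/32 = 2.20×10^-3 m⁴.
θ = (T/G)·Σ L_i/J_i = (21120/43.2×10⁹)·(1.67/5.37×10^-4 + 2.60/4.35×10^-4 + 3.69/1.42×10^-4 + 5.81/2.20×10^-3) = 0.01844 rad.

1.06°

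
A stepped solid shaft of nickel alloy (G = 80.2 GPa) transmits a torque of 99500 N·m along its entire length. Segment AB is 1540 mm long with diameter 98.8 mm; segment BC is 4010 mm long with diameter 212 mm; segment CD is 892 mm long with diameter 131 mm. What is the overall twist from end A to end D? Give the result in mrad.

J_AB = π(0.0988)⁴/32 = 9.35×10^-6 m⁴; J_BC = π(0.212)⁴/32 = 1.98×10^-4 m⁴; J_CD = π(0.131)⁴/32 = 2.89×10^-5 m⁴.
θ = (T/G)·Σ L_i/J_i = (99500/80.2×10⁹)·(1.54/9.35×10^-6 + 4.01/1.98×10^-4 + 0.892/2.89×10^-5) = 0.2676 rad.

268 mrad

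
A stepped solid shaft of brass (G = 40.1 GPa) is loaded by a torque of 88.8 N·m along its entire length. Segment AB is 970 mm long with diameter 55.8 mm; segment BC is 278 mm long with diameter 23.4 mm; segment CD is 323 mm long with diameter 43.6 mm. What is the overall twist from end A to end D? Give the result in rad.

0.0252 rad

J_AB = π(0.0558)⁴/32 = 9.52×10^-7 m⁴; J_BC = π(0.0234)⁴/32 = 2.94×10^-8 m⁴; J_CD = π(0.0436)⁴/32 = 3.55×10^-7 m⁴.
θ = (T/G)·Σ L_i/J_i = (88.80/40.1×10⁹)·(0.970/9.52×10^-7 + 0.278/2.94×10^-8 + 0.323/3.55×10^-7) = 0.02519 rad.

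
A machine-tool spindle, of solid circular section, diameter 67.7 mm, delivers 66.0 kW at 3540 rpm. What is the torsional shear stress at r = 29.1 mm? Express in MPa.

2.51 MPa

ω = 2π·3540/60 = 370.7 rad/s, so T = P/ω = 66.0×10³ / 370.7 = 178.0 N·m.
J = πd⁴/32 = π(0.0677)⁴/32 = 2.062×10^-6 m⁴.
Shear stress varies linearly with radius: τ = T·r/J = 178.0 × 0.0291 / 2.062×10^-6 = 2.512×10^6 Pa.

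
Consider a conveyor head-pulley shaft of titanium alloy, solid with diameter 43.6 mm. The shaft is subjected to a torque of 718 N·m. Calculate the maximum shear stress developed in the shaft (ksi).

6.40 ksi

J = πd⁴/32 = π(0.0436)⁴/32 = 3.548×10^-7 m⁴.
τ_max = T·r/J = 718.0 × 0.0218 / 3.548×10^-7 = 4.412×10^7 Pa.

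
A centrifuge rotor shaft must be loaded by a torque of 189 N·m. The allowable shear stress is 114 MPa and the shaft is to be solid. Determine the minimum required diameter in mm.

For a solid shaft τ_max = 16T/(πd³), so d = (16T/(π τ_allow))^(1/3) = (16·189.0/(π·1.14×10^8))^(1/3) = 0.02036 m.

20.4 mm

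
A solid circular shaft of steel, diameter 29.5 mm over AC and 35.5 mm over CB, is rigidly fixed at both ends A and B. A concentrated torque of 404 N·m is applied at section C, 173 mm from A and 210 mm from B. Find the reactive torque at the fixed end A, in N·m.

Compatibility: T_A·a/J_AC = T_B·b/J_CB with T_A + T_B = T₀.
J_AC = 7.44×10^-8 m⁴, J_CB = 1.56×10^-7 m⁴, so T_A = T₀·(J_AC/a)/((J_AC/a)+(J_CB/b)) = 148.1 N·m, T_B = 255.9 N·m.

148 N·m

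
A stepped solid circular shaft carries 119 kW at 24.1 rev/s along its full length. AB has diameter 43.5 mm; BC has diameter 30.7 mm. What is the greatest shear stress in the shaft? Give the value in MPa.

138 MPa

ω = 2π·24.1 = 151.4 rad/s, so T = P/ω = 119×10³ / 151.4 = 785.9 N·m.
Under the same torque, τ_max = 16T/(πd³) is largest where d is smallest — segment BC (d = 30.7 mm).
τ_max = 16·785.9/(π·(0.0307)³) = 1.383×10^8 Pa.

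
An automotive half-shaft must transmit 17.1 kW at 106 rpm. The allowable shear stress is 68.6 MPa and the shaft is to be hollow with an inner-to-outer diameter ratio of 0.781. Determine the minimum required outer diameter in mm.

ω = 2π·106/60 = 11.10 rad/s, so T = P/ω = 17.1×10³ / 11.10 = 1540 N·m.
For a hollow shaft with d_i/d_o = 0.781: τ_max = 16T/(π d_o³ (1−k⁴)), so d_o = [16T/(π τ_allow (1−k⁴))]^(1/3) = [16·1540/(π·6.86×10^7·0.6279)]^(1/3) = 0.05668 m.

56.7 mm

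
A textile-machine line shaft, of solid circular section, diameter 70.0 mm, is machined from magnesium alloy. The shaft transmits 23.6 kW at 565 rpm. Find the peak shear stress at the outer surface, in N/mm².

5.92 N/mm²

ω = 2π·565/60 = 59.17 rad/s, so T = P/ω = 23.6×10³ / 59.17 = 398.9 N·m.
J = πd⁴/32 = π(0.0700)⁴/32 = 2.357×10^-6 m⁴.
τ_max = T·r/J = 398.9 × 0.0350 / 2.357×10^-6 = 5.923×10^6 Pa.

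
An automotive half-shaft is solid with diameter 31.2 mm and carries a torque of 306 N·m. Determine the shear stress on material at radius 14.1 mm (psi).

6730 psi

J = πd⁴/32 = π(0.0312)⁴/32 = 9.303×10^-8 m⁴.
Shear stress varies linearly with radius: τ = T·r/J = 306.0 × 0.0141 / 9.303×10^-8 = 4.638×10^7 Pa.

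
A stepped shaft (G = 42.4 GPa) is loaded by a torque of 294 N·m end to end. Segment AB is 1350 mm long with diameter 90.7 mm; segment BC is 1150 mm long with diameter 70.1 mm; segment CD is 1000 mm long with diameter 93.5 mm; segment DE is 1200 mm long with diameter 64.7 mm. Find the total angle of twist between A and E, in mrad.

10.5 mrad

J_AB = π(0.0907)⁴/32 = 6.64×10^-6 m⁴; J_BC = π(0.0701)⁴/32 = 2.37×10^-6 m⁴; J_CD = π(0.0935)⁴/32 = 7.50×10^-6 m⁴; J_DE = π(0.0647)⁴/32 = 1.72×10^-6 m⁴.
θ = (T/G)·Σ L_i/J_i = (294.0/42.4×10⁹)·(1.35/6.64×10^-6 + 1.15/2.37×10^-6 + 1.00/7.50×10^-6 + 1.20/1.72×10^-6) = 0.01053 rad.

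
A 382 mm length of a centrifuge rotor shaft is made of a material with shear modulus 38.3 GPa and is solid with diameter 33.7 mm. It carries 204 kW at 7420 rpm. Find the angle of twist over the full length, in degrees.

1.18°

ω = 2π·7420/60 = 777.0 rad/s, so T = P/ω = 204×10³ / 777.0 = 262.5 N·m.
J = πd⁴/32 = π(0.0337)⁴/32 = 1.266×10^-7 m⁴.
θ = T·L/(G·J) = 262.5 × 0.382 / (38.3×10⁹ × 1.266×10^-7) = 0.02068 rad.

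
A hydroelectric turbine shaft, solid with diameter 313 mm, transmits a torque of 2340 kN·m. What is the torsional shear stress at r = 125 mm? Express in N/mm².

J = πd⁴/32 = π(0.313)⁴/32 = 9.423×10^-4 m⁴.
Shear stress varies linearly with radius: τ = T·r/J = 2.340e6 × 0.125 / 9.423×10^-4 = 3.104×10^8 Pa.

310 N/mm²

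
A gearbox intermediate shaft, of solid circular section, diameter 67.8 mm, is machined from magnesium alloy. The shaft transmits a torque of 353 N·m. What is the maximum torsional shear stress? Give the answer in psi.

837 psi

J = πd⁴/32 = π(0.0678)⁴/32 = 2.075×10^-6 m⁴.
τ_max = T·r/J = 353.0 × 0.0339 / 2.075×10^-6 = 5.768×10^6 Pa.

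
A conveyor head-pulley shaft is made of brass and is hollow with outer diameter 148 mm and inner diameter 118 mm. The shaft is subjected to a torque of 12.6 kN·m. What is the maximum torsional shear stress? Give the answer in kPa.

J = π(d_o⁴ − d_i⁴)/32 = π(0.148⁴ − 0.118⁴)/32 = 2.807×10^-5 m⁴.
τ_max = T·r/J = 12600 × 0.0740 / 2.807×10^-5 = 3.322×10^7 Pa.

33200 kPa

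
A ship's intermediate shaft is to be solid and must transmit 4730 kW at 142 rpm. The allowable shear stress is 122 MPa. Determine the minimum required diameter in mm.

ω = 2π·142/60 = 14.87 rad/s, so T = P/ω = 4730×10³ / 14.87 = 318100 N·m.
For a solid shaft τ_max = 16T/(πd³), so d = (16T/(π τ_allow))^(1/3) = (16·318100/(π·1.22×10^8))^(1/3) = 0.2368 m.

237 mm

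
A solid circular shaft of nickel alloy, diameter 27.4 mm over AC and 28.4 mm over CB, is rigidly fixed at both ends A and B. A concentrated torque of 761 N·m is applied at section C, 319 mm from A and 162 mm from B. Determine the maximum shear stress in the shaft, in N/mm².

117 N/mm²

Compatibility: T_A·a/J_AC = T_B·b/J_CB with T_A + T_B = T₀.
J_AC = 5.53×10^-8 m⁴, J_CB = 6.39×10^-8 m⁴, so T_A = T₀·(J_AC/a)/((J_AC/a)+(J_CB/b)) = 232.5 N·m, T_B = 528.5 N·m.
τ in each portion: τ_AC = 5.76×10^7 Pa, τ_CB = 1.17×10^8 Pa; maximum is in CB.
τ_max = T_CB·r/J = 528.5·0.0142/6.39×10^-8 = 1.175×10^8 Pa.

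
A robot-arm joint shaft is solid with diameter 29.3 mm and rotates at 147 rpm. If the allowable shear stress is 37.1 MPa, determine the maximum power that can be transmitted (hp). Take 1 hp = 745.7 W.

3.78 hp

J = πd⁴/32 = π(0.0293)⁴/32 = 7.236×10^-8 m⁴.
T_max = τ_allow·J/r = 3.71×10^7 × 7.236×10^-8 / 0.0146 = 183.2 N·m.
ω = 2π·147/60 = 15.39 rad/s, so P_max = T_max·ω = 2821 W.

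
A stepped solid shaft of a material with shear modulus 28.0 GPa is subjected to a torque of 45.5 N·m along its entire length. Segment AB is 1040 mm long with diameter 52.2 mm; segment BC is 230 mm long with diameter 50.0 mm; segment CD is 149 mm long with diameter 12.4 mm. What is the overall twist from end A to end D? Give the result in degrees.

J_AB = π(0.0522)⁴/32 = 7.29×10^-7 m⁴; J_BC = π(0.0500)⁴/32 = 6.14×10^-7 m⁴; J_CD = π(0.0124)⁴/32 = 2.32×10^-9 m⁴.
θ = (T/G)·Σ L_i/J_i = (45.50/28.0×10⁹)·(1.04/7.29×10^-7 + 0.230/6.14×10^-7 + 0.149/2.32×10^-9) = 0.1072 rad.

6.14°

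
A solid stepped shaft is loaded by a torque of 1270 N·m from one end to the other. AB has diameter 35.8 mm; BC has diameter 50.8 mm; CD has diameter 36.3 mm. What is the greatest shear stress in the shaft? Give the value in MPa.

Under the same torque, τ_max = 16T/(πd³) is largest where d is smallest — segment AB (d = 35.8 mm).
τ_max = 16·1270/(π·(0.0358)³) = 1.410×10^8 Pa.

141 MPa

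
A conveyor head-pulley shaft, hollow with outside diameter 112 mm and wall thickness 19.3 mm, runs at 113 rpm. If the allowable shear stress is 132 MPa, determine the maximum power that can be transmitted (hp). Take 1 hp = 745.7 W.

J = π(d_o⁴ − d_i⁴)/32 = π(0.112⁴ − 0.0734⁴)/32 = 1.260×10^-5 m⁴.
T_max = τ_allow·J/r = 1.32×10^8 × 1.260×10^-5 / 0.0560 = 29700 N·m.
ω = 2π·113/60 = 11.83 rad/s, so P_max = T_max·ω = 3.514×10^5 W.

471 hp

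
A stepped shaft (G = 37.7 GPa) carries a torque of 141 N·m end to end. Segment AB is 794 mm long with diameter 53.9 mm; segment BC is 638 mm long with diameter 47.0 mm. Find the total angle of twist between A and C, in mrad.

8.56 mrad

J_AB = π(0.0539)⁴/32 = 8.29×10^-7 m⁴; J_BC = π(0.0470)⁴/32 = 4.79×10^-7 m⁴.
θ = (T/G)·Σ L_i/J_i = (141.0/37.7×10⁹)·(0.794/8.29×10^-7 + 0.638/4.79×10^-7) = 8.565×10^-3 rad.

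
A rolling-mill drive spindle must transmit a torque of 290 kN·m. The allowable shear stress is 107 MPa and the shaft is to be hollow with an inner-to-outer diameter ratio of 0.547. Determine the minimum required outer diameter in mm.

247 mm

For a hollow shaft with d_i/d_o = 0.547: τ_max = 16T/(π d_o³ (1−k⁴)), so d_o = [16T/(π τ_allow (1−k⁴))]^(1/3) = [16·290000/(π·1.07×10^8·0.9105)]^(1/3) = 0.2475 m.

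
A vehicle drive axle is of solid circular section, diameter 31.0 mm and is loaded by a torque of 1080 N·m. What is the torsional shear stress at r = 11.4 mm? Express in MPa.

J = πd⁴/32 = π(0.0310)⁴/32 = 9.067×10^-8 m⁴.
Shear stress varies linearly with radius: τ = T·r/J = 1080 × 0.0114 / 9.067×10^-8 = 1.358×10^8 Pa.

136 MPa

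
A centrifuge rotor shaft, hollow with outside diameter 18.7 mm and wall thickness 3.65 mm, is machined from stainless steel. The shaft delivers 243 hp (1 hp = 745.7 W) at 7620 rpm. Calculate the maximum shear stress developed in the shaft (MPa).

205 MPa

ω = 2π·7620/60 = 798.0 rad/s, so T = P/ω = 243×745.7 / 798.0 = 227.1 N·m.
J = π(d_o⁴ − d_i⁴)/32 = π(0.0187⁴ − 0.0114⁴)/32 = 1.035×10^-8 m⁴.
τ_max = T·r/J = 227.1 × 0.00935 / 1.035×10^-8 = 2.052×10^8 Pa.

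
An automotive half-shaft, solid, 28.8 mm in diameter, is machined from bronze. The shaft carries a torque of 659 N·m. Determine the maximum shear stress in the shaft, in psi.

20400 psi

J = πd⁴/32 = π(0.0288)⁴/32 = 6.754×10^-8 m⁴.
τ_max = T·r/J = 659.0 × 0.0144 / 6.754×10^-8 = 1.405×10^8 Pa.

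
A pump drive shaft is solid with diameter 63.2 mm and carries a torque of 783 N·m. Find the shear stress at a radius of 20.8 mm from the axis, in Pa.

J = πd⁴/32 = π(0.0632)⁴/32 = 1.566×10^-6 m⁴.
Shear stress varies linearly with radius: τ = T·r/J = 783.0 × 0.0208 / 1.566×10^-6 = 1.040×10^7 Pa.

1.04e7 Pa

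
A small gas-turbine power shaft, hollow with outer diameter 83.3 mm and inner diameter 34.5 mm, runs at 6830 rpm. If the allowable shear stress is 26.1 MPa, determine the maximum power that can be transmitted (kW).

J = π(d_o⁴ − d_i⁴)/32 = π(0.0833⁴ − 0.0345⁴)/32 = 4.588×10^-6 m⁴.
T_max = τ_allow·J/r = 2.61×10^7 × 4.588×10^-6 / 0.0416 = 2875 N·m.
ω = 2π·6830/60 = 715.2 rad/s, so P_max = T_max·ω = 2.056×10^6 W.

2060 kW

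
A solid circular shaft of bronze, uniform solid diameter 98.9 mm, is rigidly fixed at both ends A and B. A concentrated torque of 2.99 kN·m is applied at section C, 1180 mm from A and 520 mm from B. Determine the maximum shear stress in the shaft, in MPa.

10.9 MPa

With uniform GJ and both ends fixed, compatibility θ_AC = θ_CB gives T_A·a = T_B·b, together with T_A + T_B = T₀.
T_A = T₀·b/(a+b) = 2990·520/1700 = 914.6 N·m; T_B = 2075 N·m.
τ in each portion: τ_AC = 4.82×10^6 Pa, τ_CB = 1.09×10^7 Pa; maximum is in CB.
τ_max = T_CB·r/J = 2075·0.0495/9.39×10^-6 = 1.093×10^7 Pa.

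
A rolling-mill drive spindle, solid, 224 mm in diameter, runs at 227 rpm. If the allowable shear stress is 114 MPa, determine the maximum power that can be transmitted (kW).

5980 kW

J = πd⁴/32 = π(0.224)⁴/32 = 2.472×10^-4 m⁴.
T_max = τ_allow·J/r = 1.14×10^8 × 2.472×10^-4 / 0.112 = 251600 N·m.
ω = 2π·227/60 = 23.77 rad/s, so P_max = T_max·ω = 5.980×10^6 W.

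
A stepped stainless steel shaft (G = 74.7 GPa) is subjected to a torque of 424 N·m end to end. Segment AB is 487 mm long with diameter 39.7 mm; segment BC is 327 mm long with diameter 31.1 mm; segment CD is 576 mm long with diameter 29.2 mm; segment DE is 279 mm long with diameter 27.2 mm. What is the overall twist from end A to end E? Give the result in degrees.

J_AB = π(0.0397)⁴/32 = 2.44×10^-7 m⁴; J_BC = π(0.0311)⁴/32 = 9.18×10^-8 m⁴; J_CD = π(0.0292)⁴/32 = 7.14×10^-8 m⁴; J_DE = π(0.0272)⁴/32 = 5.37×10^-8 m⁴.
θ = (T/G)·Σ L_i/J_i = (424.0/74.7×10⁹)·(0.487/2.44×10^-7 + 0.327/9.18×10^-8 + 0.576/7.14×10^-8 + 0.279/5.37×10^-8) = 0.1068 rad.

6.12°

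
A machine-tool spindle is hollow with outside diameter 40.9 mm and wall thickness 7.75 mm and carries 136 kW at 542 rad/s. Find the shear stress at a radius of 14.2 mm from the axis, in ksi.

ω = 542 rad/s, so T = P/ω = 136×10³ / 542.0 = 250.9 N·m.
J = π(d_o⁴ − d_i⁴)/32 = π(0.0409⁴ − 0.0254⁴)/32 = 2.339×10^-7 m⁴.
Shear stress varies linearly with radius: τ = T·r/J = 250.9 × 0.0142 / 2.339×10^-7 = 1.524×10^7 Pa.

2.21 ksi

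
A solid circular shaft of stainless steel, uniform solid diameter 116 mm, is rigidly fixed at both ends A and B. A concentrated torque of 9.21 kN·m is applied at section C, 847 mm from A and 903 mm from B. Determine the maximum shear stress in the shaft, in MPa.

With uniform GJ and both ends fixed, compatibility θ_AC = θ_CB gives T_A·a = T_B·b, together with T_A + T_B = T₀.
T_A = T₀·b/(a+b) = 9210·903/1750 = 4752 N·m; T_B = 4458 N·m.
τ in each portion: τ_AC = 1.55×10^7 Pa, τ_CB = 1.45×10^7 Pa; maximum is in AC.
τ_max = T_AC·r/J = 4752·0.0580/1.78×10^-5 = 1.551×10^7 Pa.

15.5 MPa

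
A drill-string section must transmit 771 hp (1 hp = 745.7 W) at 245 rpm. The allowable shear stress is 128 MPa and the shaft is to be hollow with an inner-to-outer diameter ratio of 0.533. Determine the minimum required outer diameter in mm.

99.0 mm

ω = 2π·245/60 = 25.66 rad/s, so T = P/ω = 771×745.7 / 25.66 = 22410 N·m.
For a hollow shaft with d_i/d_o = 0.533: τ_max = 16T/(π d_o³ (1−k⁴)), so d_o = [16T/(π τ_allow (1−k⁴))]^(1/3) = [16·22410/(π·1.28×10^8·0.9193)]^(1/3) = 0.09899 m.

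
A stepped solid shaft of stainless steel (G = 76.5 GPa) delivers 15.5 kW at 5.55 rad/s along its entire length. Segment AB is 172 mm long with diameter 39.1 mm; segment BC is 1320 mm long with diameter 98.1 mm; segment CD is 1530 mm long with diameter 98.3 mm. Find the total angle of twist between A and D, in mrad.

ω = 5.55 rad/s, so T = P/ω = 15.5×10³ / 5.550 = 2793 N·m.
J_AB = π(0.0391)⁴/32 = 2.29×10^-7 m⁴; J_BC = π(0.0981)⁴/32 = 9.09×10^-6 m⁴; J_CD = π(0.0983)⁴/32 = 9.17×10^-6 m⁴.
θ = (T/G)·Σ L_i/J_i = (2793/76.5×10⁹)·(0.172/2.29×10^-7 + 1.32/9.09×10^-6 + 1.53/9.17×10^-6) = 0.03876 rad.

38.8 mrad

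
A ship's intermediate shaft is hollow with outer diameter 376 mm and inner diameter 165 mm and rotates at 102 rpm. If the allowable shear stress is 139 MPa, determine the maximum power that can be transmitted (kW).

14900 kW

J = π(d_o⁴ − d_i⁴)/32 = π(0.376⁴ − 0.165⁴)/32 = 1.889×10^-3 m⁴.
T_max = τ_allow·J/r = 1.39×10^8 × 1.889×10^-3 / 0.188 = 1.397e6 N·m.
ω = 2π·102/60 = 10.68 rad/s, so P_max = T_max·ω = 1.492×10^7 W.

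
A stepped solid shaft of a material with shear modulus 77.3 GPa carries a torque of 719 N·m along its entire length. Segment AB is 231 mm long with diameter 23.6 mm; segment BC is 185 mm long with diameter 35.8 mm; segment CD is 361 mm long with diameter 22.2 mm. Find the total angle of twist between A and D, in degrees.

J_AB = π(0.0236)⁴/32 = 3.05×10^-8 m⁴; J_BC = π(0.0358)⁴/32 = 1.61×10^-7 m⁴; J_CD = π(0.0222)⁴/32 = 2.38×10^-8 m⁴.
θ = (T/G)·Σ L_i/J_i = (719.0/77.3×10⁹)·(0.231/3.05×10^-8 + 0.185/1.61×10^-7 + 0.361/2.38×10^-8) = 0.2220 rad.

12.7°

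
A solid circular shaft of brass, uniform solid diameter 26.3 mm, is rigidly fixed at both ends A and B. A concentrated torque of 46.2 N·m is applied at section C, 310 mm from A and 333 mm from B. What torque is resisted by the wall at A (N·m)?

23.9 N·m

With uniform GJ and both ends fixed, compatibility θ_AC = θ_CB gives T_A·a = T_B·b, together with T_A + T_B = T₀.
T_A = T₀·b/(a+b) = 46.20·333/643.0 = 23.93 N·m; T_B = 22.27 N·m.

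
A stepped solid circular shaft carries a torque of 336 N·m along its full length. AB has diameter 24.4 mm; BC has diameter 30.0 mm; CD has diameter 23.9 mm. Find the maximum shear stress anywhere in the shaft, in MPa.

125 MPa

Under the same torque, τ_max = 16T/(πd³) is largest where d is smallest — segment CD (d = 23.9 mm).
τ_max = 16·336.0/(π·(0.0239)³) = 1.253×10^8 Pa.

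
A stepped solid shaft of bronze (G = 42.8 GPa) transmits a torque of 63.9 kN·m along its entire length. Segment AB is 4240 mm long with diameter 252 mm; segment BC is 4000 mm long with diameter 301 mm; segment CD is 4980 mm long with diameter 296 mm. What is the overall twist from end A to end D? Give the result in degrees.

J_AB = π(0.252)⁴/32 = 3.96×10^-4 m⁴; J_BC = π(0.301)⁴/32 = 8.06×10^-4 m⁴; J_CD = π(0.296)⁴/32 = 7.54×10^-4 m⁴.
θ = (T/G)·Σ L_i/J_i = (63900/42.8×10⁹)·(4.24/3.96×10^-4 + 4.00/8.06×10^-4 + 4.98/7.54×10^-4) = 0.03327 rad.

1.91°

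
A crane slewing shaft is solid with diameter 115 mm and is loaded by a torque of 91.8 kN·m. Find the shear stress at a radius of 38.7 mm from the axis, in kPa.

J = πd⁴/32 = π(0.115)⁴/32 = 1.717×10^-5 m⁴.
Shear stress varies linearly with radius: τ = T·r/J = 91800 × 0.0387 / 1.717×10^-5 = 2.069×10^8 Pa.

207000 kPa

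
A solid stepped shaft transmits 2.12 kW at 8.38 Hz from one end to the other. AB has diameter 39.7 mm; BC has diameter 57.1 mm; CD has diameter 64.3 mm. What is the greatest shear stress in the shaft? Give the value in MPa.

ω = 2π·8.38 = 52.65 rad/s, so T = P/ω = 2.12×10³ / 52.65 = 40.26 N·m.
Under the same torque, τ_max = 16T/(πd³) is largest where d is smallest — segment AB (d = 39.7 mm).
τ_max = 16·40.26/(π·(0.0397)³) = 3.277×10^6 Pa.

3.28 MPa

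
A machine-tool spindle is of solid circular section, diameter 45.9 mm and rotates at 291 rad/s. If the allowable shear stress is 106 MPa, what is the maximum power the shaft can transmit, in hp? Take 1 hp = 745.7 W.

785 hp

J = πd⁴/32 = π(0.0459)⁴/32 = 4.358×10^-7 m⁴.
T_max = τ_allow·J/r = 1.06×10^8 × 4.358×10^-7 / 0.0229 = 2013 N·m.
ω = 291 rad/s, so P_max = T_max·ω = 5.857×10^5 W.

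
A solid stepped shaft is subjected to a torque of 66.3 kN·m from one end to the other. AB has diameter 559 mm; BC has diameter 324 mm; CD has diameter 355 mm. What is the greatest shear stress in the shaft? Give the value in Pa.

9.93e6 Pa

Under the same torque, τ_max = 16T/(πd³) is largest where d is smallest — segment BC (d = 324 mm).
τ_max = 16·66300/(π·(0.324)³) = 9.928×10^6 Pa.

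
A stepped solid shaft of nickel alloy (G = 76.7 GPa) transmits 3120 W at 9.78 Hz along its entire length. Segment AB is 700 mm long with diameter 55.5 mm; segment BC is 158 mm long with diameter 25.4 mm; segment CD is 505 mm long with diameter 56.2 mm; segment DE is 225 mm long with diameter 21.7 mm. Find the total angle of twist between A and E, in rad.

0.0102 rad

ω = 2π·9.78 = 61.45 rad/s, so T = P/ω = 3120 / 61.45 = 50.77 N·m.
J_AB = π(0.0555)⁴/32 = 9.31×10^-7 m⁴; J_BC = π(0.0254)⁴/32 = 4.09×10^-8 m⁴; J_CD = π(0.0562)⁴/32 = 9.79×10^-7 m⁴; J_DE = π(0.0217)⁴/32 = 2.18×10^-8 m⁴.
θ = (T/G)·Σ L_i/J_i = (50.77/76.7×10⁹)·(0.700/9.31×10^-7 + 0.158/4.09×10^-8 + 0.505/9.79×10^-7 + 0.225/2.18×10^-8) = 0.01024 rad.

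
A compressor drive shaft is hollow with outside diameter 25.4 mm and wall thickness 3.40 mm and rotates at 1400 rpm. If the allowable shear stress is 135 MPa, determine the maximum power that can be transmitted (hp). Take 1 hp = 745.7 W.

60.8 hp

J = π(d_o⁴ − d_i⁴)/32 = π(0.0254⁴ − 0.0186⁴)/32 = 2.911×10^-8 m⁴.
T_max = τ_allow·J/r = 1.35×10^8 × 2.911×10^-8 / 0.0127 = 309.5 N·m.
ω = 2π·1400/60 = 146.6 rad/s, so P_max = T_max·ω = 4.537×10^4 W.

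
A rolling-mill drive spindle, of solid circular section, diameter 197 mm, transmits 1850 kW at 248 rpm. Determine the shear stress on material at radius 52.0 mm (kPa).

25100 kPa

ω = 2π·248/60 = 25.97 rad/s, so T = P/ω = 1850×10³ / 25.97 = 71230 N·m.
J = πd⁴/32 = π(0.197)⁴/32 = 1.479×10^-4 m⁴.
Shear stress varies linearly with radius: τ = T·r/J = 71230 × 0.0520 / 1.479×10^-4 = 2.505×10^7 Pa.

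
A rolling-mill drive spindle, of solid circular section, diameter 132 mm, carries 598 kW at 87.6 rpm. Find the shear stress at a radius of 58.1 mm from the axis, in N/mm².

127 N/mm²

ω = 2π·87.6/60 = 9.173 rad/s, so T = P/ω = 598×10³ / 9.173 = 65190 N·m.
J = πd⁴/32 = π(0.132)⁴/32 = 2.981×10^-5 m⁴.
Shear stress varies linearly with radius: τ = T·r/J = 65190 × 0.0581 / 2.981×10^-5 = 1.271×10^8 Pa.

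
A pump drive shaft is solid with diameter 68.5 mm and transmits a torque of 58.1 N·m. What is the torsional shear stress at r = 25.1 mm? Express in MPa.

0.675 MPa

J = πd⁴/32 = π(0.0685)⁴/32 = 2.162×10^-6 m⁴.
Shear stress varies linearly with radius: τ = T·r/J = 58.10 × 0.0251 / 2.162×10^-6 = 6.747×10^5 Pa.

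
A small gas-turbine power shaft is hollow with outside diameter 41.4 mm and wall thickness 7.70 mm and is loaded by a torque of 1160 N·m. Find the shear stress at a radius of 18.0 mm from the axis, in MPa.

85.7 MPa

J = π(d_o⁴ − d_i⁴)/32 = π(0.0414⁴ − 0.0260⁴)/32 = 2.435×10^-7 m⁴.
Shear stress varies linearly with radius: τ = T·r/J = 1160 × 0.0180 / 2.435×10^-7 = 8.574×10^7 Pa.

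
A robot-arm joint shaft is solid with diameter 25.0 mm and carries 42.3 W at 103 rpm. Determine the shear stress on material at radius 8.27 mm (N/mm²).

0.846 N/mm²

ω = 2π·103/60 = 10.79 rad/s, so T = P/ω = 42.3 / 10.79 = 3.922 N·m.
J = πd⁴/32 = π(0.0250)⁴/32 = 3.835×10^-8 m⁴.
Shear stress varies linearly with radius: τ = T·r/J = 3.922 × 0.00827 / 3.835×10^-8 = 8.457×10^5 Pa.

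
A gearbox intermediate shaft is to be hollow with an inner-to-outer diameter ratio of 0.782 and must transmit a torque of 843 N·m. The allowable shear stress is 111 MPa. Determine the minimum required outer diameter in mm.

For a hollow shaft with d_i/d_o = 0.782: τ_max = 16T/(π d_o³ (1−k⁴)), so d_o = [16T/(π τ_allow (1−k⁴))]^(1/3) = [16·843.0/(π·1.11×10^8·0.6260)]^(1/3) = 0.03953 m.

39.5 mm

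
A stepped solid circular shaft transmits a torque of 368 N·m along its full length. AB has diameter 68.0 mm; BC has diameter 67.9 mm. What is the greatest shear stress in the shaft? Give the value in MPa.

Under the same torque, τ_max = 16T/(πd³) is largest where d is smallest — segment BC (d = 67.9 mm).
τ_max = 16·368.0/(π·(0.0679)³) = 5.987×10^6 Pa.

5.99 MPa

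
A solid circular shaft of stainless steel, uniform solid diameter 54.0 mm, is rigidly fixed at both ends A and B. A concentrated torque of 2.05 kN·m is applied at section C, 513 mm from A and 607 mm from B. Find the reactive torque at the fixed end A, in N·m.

1110 N·m

With uniform GJ and both ends fixed, compatibility θ_AC = θ_CB gives T_A·a = T_B·b, together with T_A + T_B = T₀.
T_A = T₀·b/(a+b) = 2050·607/1120 = 1111 N·m; T_B = 939.0 N·m.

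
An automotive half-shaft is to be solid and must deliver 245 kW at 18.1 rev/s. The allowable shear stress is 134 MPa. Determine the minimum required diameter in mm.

ω = 2π·18.1 = 113.7 rad/s, so T = P/ω = 245×10³ / 113.7 = 2154 N·m.
For a solid shaft τ_max = 16T/(πd³), so d = (16T/(π τ_allow))^(1/3) = (16·2154/(π·1.34×10^8))^(1/3) = 0.04342 m.

43.4 mm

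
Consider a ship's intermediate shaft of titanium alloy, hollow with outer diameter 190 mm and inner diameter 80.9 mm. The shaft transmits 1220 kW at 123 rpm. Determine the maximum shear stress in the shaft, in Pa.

ω = 2π·123/60 = 12.88 rad/s, so T = P/ω = 1220×10³ / 12.88 = 94720 N·m.
J = π(d_o⁴ − d_i⁴)/32 = π(0.190⁴ − 0.0809⁴)/32 = 1.237×10^-4 m⁴.
τ_max = T·r/J = 94720 × 0.0950 / 1.237×10^-4 = 7.272×10^7 Pa.

7.27e7 Pa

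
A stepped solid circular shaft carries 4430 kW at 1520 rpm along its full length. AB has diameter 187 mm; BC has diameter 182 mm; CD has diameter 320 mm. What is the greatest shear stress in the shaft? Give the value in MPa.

ω = 2π·1520/60 = 159.2 rad/s, so T = P/ω = 4430×10³ / 159.2 = 27830 N·m.
Under the same torque, τ_max = 16T/(πd³) is largest where d is smallest — segment BC (d = 182 mm).
τ_max = 16·27830/(π·(0.182)³) = 2.351×10^7 Pa.

23.5 MPa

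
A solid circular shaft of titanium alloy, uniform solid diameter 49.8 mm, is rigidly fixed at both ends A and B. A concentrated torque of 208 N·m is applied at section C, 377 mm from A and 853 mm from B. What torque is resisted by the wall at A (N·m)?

With uniform GJ and both ends fixed, compatibility θ_AC = θ_CB gives T_A·a = T_B·b, together with T_A + T_B = T₀.
T_A = T₀·b/(a+b) = 208.0·853/1230 = 144.2 N·m; T_B = 63.75 N·m.

144 N·m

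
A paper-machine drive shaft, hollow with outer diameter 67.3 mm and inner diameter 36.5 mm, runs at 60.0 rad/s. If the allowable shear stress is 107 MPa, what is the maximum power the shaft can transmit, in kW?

351 kW

J = π(d_o⁴ − d_i⁴)/32 = π(0.0673⁴ − 0.0365⁴)/32 = 1.840×10^-6 m⁴.
T_max = τ_allow·J/r = 1.07×10^8 × 1.840×10^-6 / 0.0336 = 5850 N·m.
ω = 60.0 rad/s, so P_max = T_max·ω = 3.510×10^5 W.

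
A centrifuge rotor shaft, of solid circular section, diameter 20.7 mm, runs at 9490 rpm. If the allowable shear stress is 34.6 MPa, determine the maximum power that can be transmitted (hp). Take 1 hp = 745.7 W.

80.3 hp

J = πd⁴/32 = π(0.0207)⁴/32 = 1.803×10^-8 m⁴.
T_max = τ_allow·J/r = 3.46×10^7 × 1.803×10^-8 / 0.0103 = 60.26 N·m.
ω = 2π·9490/60 = 993.8 rad/s, so P_max = T_max·ω = 5.988×10^4 W.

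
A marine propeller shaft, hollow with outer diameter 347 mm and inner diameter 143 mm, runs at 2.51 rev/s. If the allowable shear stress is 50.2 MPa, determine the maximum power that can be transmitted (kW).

J = π(d_o⁴ − d_i⁴)/32 = π(0.347⁴ − 0.143⁴)/32 = 1.382×10^-3 m⁴.
T_max = τ_allow·J/r = 5.02×10^7 × 1.382×10^-3 / 0.173 = 400000 N·m.
ω = 2π·2.51 = 15.77 rad/s, so P_max = T_max·ω = 6.308×10^6 W.

6310 kW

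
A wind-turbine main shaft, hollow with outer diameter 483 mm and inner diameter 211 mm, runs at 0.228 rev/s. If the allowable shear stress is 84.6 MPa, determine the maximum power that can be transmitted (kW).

J = π(d_o⁴ − d_i⁴)/32 = π(0.483⁴ − 0.211⁴)/32 = 5.148×10^-3 m⁴.
T_max = τ_allow·J/r = 8.46×10^7 × 5.148×10^-3 / 0.241 = 1.804e6 N·m.
ω = 2π·0.228 = 1.433 rad/s, so P_max = T_max·ω = 2.584×10^6 W.

2580 kW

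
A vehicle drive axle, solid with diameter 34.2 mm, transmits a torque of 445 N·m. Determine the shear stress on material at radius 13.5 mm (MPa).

44.7 MPa

J = πd⁴/32 = π(0.0342)⁴/32 = 1.343×10^-7 m⁴.
Shear stress varies linearly with radius: τ = T·r/J = 445.0 × 0.0135 / 1.343×10^-7 = 4.473×10^7 Pa.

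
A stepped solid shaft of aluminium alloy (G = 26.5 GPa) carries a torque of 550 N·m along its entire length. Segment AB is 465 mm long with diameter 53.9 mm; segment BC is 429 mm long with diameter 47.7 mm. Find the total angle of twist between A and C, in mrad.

29.2 mrad

J_AB = π(0.0539)⁴/32 = 8.29×10^-7 m⁴; J_BC = π(0.0477)⁴/32 = 5.08×10^-7 m⁴.
θ = (T/G)·Σ L_i/J_i = (550.0/26.5×10⁹)·(0.465/8.29×10^-7 + 0.429/5.08×10^-7) = 0.02917 rad.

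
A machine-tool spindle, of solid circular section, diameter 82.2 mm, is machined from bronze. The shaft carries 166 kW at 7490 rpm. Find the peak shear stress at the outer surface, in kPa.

ω = 2π·7490/60 = 784.4 rad/s, so T = P/ω = 166×10³ / 784.4 = 211.6 N·m.
J = πd⁴/32 = π(0.0822)⁴/32 = 4.482×10^-6 m⁴.
τ_max = T·r/J = 211.6 × 0.0411 / 4.482×10^-6 = 1.941×10^6 Pa.

1940 kPa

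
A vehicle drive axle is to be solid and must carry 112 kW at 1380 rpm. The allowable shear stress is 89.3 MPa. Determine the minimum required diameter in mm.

35.4 mm

ω = 2π·1380/60 = 144.5 rad/s, so T = P/ω = 112×10³ / 144.5 = 775.0 N·m.
For a solid shaft τ_max = 16T/(πd³), so d = (16T/(π τ_allow))^(1/3) = (16·775.0/(π·8.93×10^7))^(1/3) = 0.03536 m.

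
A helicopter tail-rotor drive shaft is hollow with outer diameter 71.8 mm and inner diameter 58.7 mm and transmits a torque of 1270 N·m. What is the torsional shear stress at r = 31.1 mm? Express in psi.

3970 psi

J = π(d_o⁴ − d_i⁴)/32 = π(0.0718⁴ − 0.0587⁴)/32 = 1.444×10^-6 m⁴.
Shear stress varies linearly with radius: τ = T·r/J = 1270 × 0.0311 / 1.444×10^-6 = 2.736×10^7 Pa.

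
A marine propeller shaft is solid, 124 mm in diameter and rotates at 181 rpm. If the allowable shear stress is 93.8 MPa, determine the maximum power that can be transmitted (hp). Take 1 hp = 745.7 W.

893 hp

J = πd⁴/32 = π(0.124)⁴/32 = 2.321×10^-5 m⁴.
T_max = τ_allow·J/r = 9.38×10^7 × 2.321×10^-5 / 0.0620 = 35120 N·m.
ω = 2π·181/60 = 18.95 rad/s, so P_max = T_max·ω = 6.656×10^5 W.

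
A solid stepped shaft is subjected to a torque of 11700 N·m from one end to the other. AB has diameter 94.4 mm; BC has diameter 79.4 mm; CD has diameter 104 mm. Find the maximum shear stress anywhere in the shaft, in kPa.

Under the same torque, τ_max = 16T/(πd³) is largest where d is smallest — segment BC (d = 79.4 mm).
τ_max = 16·11700/(π·(0.0794)³) = 1.190×10^8 Pa.

119000 kPa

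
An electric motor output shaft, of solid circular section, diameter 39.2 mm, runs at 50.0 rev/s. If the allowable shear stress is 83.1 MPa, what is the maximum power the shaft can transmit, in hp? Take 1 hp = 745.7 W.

J = πd⁴/32 = π(0.0392)⁴/32 = 2.318×10^-7 m⁴.
T_max = τ_allow·J/r = 8.31×10^7 × 2.318×10^-7 / 0.0196 = 982.9 N·m.
ω = 2π·50.0 = 314.2 rad/s, so P_max = T_max·ω = 3.088×10^5 W.

414 hp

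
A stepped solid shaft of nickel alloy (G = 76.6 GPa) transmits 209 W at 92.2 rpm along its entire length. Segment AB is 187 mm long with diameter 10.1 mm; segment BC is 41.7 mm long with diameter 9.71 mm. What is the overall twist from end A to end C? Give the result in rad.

ω = 2π·92.2/60 = 9.655 rad/s, so T = P/ω = 209 / 9.655 = 21.65 N·m.
J_AB = π(0.0101)⁴/32 = 1.02×10^-9 m⁴; J_BC = π(0.00971)⁴/32 = 8.73×10^-10 m⁴.
θ = (T/G)·Σ L_i/J_i = (21.65/76.6×10⁹)·(0.187/1.02×10^-9 + 0.0417/8.73×10^-10) = 0.06523 rad.

0.0652 rad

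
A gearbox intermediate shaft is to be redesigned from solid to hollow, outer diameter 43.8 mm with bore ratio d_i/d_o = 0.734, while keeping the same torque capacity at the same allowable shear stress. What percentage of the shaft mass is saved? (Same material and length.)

42.0 %

Equal τ_max and T ⇒ the solid shaft needs d_s³ = d_o³(1−k⁴), so d_s = 43.8·(1−0.734⁴)^(1/3) = 39.07 mm.
Area ratio A_h/A_s = d_o²(1−k²)/d_s² = (1−k²)/(1−k⁴)^(2/3) = 0.5797.
Mass saving = 1 − 0.5797 = 42.0 %.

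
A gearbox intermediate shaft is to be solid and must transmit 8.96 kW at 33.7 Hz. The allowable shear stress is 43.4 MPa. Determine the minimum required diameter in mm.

ω = 2π·33.7 = 211.7 rad/s, so T = P/ω = 8.96×10³ / 211.7 = 42.32 N·m.
For a solid shaft τ_max = 16T/(πd³), so d = (16T/(π τ_allow))^(1/3) = (16·42.32/(π·4.34×10^7))^(1/3) = 0.01706 m.

17.1 mm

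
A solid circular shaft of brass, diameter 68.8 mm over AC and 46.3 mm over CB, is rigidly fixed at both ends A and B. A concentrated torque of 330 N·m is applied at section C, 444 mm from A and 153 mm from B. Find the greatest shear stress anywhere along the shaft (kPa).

6320 kPa

Compatibility: T_A·a/J_AC = T_B·b/J_CB with T_A + T_B = T₀.
J_AC = 2.20×10^-6 m⁴, J_CB = 4.51×10^-7 m⁴, so T_A = T₀·(J_AC/a)/((J_AC/a)+(J_CB/b)) = 206.9 N·m, T_B = 123.1 N·m.
τ in each portion: τ_AC = 3.24×10^6 Pa, τ_CB = 6.32×10^6 Pa; maximum is in CB.
τ_max = T_CB·r/J = 123.1·0.0231/4.51×10^-7 = 6.318×10^6 Pa.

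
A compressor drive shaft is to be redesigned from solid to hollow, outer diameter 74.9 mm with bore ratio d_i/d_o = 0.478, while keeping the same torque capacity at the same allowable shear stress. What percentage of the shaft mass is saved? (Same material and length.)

20.0 %

Equal τ_max and T ⇒ the solid shaft needs d_s³ = d_o³(1−k⁴), so d_s = 74.9·(1−0.478⁴)^(1/3) = 73.57 mm.
Area ratio A_h/A_s = d_o²(1−k²)/d_s² = (1−k²)/(1−k⁴)^(2/3) = 0.7996.
Mass saving = 1 − 0.7996 = 20.0 %.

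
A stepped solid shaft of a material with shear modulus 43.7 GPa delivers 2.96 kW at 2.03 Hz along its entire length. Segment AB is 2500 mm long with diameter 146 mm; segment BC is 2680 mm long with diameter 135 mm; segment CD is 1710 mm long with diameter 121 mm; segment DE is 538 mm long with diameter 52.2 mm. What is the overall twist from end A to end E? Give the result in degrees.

ω = 2π·2.03 = 12.75 rad/s, so T = P/ω = 2.96×10³ / 12.75 = 232.1 N·m.
J_AB = π(0.146)⁴/32 = 4.46×10^-5 m⁴; J_BC = π(0.135)⁴/32 = 3.26×10^-5 m⁴; J_CD = π(0.121)⁴/32 = 2.10×10^-5 m⁴; J_DE = π(0.0522)⁴/32 = 7.29×10^-7 m⁴.
θ = (T/G)·Σ L_i/J_i = (232.1/43.7×10⁹)·(2.50/4.46×10^-5 + 2.68/3.26×10^-5 + 1.71/2.10×10^-5 + 0.538/7.29×10^-7) = 5.085×10^-3 rad.

0.291°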